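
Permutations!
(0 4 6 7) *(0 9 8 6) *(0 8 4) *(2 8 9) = (2 8 6 7)(4 9) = [0, 1, 8, 3, 9, 5, 7, 2, 6, 4]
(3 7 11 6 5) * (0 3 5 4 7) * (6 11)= (11)(0 3)(4 7 6)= [3, 1, 2, 0, 7, 5, 4, 6, 8, 9, 10, 11]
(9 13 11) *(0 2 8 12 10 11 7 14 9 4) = (0 2 8 12 10 11 4)(7 14 9 13) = [2, 1, 8, 3, 0, 5, 6, 14, 12, 13, 11, 4, 10, 7, 9]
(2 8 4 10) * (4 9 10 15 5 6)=(2 8 9 10)(4 15 5 6)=[0, 1, 8, 3, 15, 6, 4, 7, 9, 10, 2, 11, 12, 13, 14, 5]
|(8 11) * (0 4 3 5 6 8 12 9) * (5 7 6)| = |(0 4 3 7 6 8 11 12 9)| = 9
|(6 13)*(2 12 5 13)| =5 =|(2 12 5 13 6)|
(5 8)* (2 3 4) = (2 3 4)(5 8) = [0, 1, 3, 4, 2, 8, 6, 7, 5]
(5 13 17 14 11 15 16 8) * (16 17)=[0, 1, 2, 3, 4, 13, 6, 7, 5, 9, 10, 15, 12, 16, 11, 17, 8, 14]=(5 13 16 8)(11 15 17 14)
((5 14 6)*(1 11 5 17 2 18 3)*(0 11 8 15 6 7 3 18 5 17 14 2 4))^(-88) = (18)(1 6 3 15 7 8 14)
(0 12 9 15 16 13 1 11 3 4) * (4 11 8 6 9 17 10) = (0 12 17 10 4)(1 8 6 9 15 16 13)(3 11) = [12, 8, 2, 11, 0, 5, 9, 7, 6, 15, 4, 3, 17, 1, 14, 16, 13, 10]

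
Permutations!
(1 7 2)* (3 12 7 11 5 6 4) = [0, 11, 1, 12, 3, 6, 4, 2, 8, 9, 10, 5, 7] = (1 11 5 6 4 3 12 7 2)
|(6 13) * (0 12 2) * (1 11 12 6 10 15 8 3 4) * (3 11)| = |(0 6 13 10 15 8 11 12 2)(1 3 4)| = 9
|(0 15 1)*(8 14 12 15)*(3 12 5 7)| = |(0 8 14 5 7 3 12 15 1)| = 9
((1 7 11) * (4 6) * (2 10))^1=((1 7 11)(2 10)(4 6))^1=(1 7 11)(2 10)(4 6)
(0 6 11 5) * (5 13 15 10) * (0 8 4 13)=(0 6 11)(4 13 15 10 5 8)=[6, 1, 2, 3, 13, 8, 11, 7, 4, 9, 5, 0, 12, 15, 14, 10]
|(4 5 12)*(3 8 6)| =|(3 8 6)(4 5 12)| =3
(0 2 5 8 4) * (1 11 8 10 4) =[2, 11, 5, 3, 0, 10, 6, 7, 1, 9, 4, 8] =(0 2 5 10 4)(1 11 8)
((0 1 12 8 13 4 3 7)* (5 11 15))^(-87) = ((0 1 12 8 13 4 3 7)(5 11 15))^(-87) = (15)(0 1 12 8 13 4 3 7)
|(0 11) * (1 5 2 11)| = 5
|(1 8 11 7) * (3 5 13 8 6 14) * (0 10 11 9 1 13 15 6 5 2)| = 14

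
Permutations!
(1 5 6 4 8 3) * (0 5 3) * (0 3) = (0 5 6 4 8 3 1) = [5, 0, 2, 1, 8, 6, 4, 7, 3]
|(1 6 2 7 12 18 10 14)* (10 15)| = 9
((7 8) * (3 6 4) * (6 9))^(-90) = (3 6)(4 9) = ((3 9 6 4)(7 8))^(-90)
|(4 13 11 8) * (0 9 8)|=|(0 9 8 4 13 11)|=6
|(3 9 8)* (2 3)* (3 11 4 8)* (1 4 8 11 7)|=|(1 4 11 8 2 7)(3 9)|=6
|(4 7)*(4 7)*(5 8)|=|(5 8)|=2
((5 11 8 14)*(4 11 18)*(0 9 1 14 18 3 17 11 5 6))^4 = ((0 9 1 14 6)(3 17 11 8 18 4 5))^4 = (0 6 14 1 9)(3 18 17 4 11 5 8)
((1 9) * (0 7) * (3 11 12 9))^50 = ((0 7)(1 3 11 12 9))^50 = (12)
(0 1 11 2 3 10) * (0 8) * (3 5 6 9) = (0 1 11 2 5 6 9 3 10 8) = [1, 11, 5, 10, 4, 6, 9, 7, 0, 3, 8, 2]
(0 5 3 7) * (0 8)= [5, 1, 2, 7, 4, 3, 6, 8, 0]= (0 5 3 7 8)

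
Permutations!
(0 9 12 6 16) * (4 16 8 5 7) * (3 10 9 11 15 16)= [11, 1, 2, 10, 3, 7, 8, 4, 5, 12, 9, 15, 6, 13, 14, 16, 0]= (0 11 15 16)(3 10 9 12 6 8 5 7 4)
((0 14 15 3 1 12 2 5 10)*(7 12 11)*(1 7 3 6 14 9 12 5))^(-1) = (0 10 5 7 3 11 1 2 12 9)(6 15 14)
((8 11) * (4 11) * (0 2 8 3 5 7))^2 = ((0 2 8 4 11 3 5 7))^2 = (0 8 11 5)(2 4 3 7)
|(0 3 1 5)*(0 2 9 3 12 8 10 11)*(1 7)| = 30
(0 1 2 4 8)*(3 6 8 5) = (0 1 2 4 5 3 6 8) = [1, 2, 4, 6, 5, 3, 8, 7, 0]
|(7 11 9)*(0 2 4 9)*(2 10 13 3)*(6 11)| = |(0 10 13 3 2 4 9 7 6 11)| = 10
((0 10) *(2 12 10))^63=(0 10 12 2)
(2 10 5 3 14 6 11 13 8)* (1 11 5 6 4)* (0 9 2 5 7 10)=(0 9 2)(1 11 13 8 5 3 14 4)(6 7 10)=[9, 11, 0, 14, 1, 3, 7, 10, 5, 2, 6, 13, 12, 8, 4]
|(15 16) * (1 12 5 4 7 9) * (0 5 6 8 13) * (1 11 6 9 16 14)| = 14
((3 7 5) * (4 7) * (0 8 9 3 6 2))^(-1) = ((0 8 9 3 4 7 5 6 2))^(-1) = (0 2 6 5 7 4 3 9 8)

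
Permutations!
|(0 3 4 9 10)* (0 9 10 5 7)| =|(0 3 4 10 9 5 7)| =7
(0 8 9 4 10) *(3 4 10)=(0 8 9 10)(3 4)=[8, 1, 2, 4, 3, 5, 6, 7, 9, 10, 0]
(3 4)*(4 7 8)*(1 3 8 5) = (1 3 7 5)(4 8) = [0, 3, 2, 7, 8, 1, 6, 5, 4]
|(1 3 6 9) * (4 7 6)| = 6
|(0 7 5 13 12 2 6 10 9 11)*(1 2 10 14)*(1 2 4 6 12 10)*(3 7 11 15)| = |(0 11)(1 4 6 14 2 12)(3 7 5 13 10 9 15)| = 42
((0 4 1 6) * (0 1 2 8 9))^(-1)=(0 9 8 2 4)(1 6)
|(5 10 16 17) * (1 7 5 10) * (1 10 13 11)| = |(1 7 5 10 16 17 13 11)| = 8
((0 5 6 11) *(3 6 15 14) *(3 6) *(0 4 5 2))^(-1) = ((0 2)(4 5 15 14 6 11))^(-1) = (0 2)(4 11 6 14 15 5)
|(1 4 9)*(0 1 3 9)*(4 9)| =|(0 1 9 3 4)| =5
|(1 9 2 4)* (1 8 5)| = 6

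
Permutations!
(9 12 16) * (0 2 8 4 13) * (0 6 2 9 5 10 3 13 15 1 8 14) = (0 9 12 16 5 10 3 13 6 2 14)(1 8 4 15) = [9, 8, 14, 13, 15, 10, 2, 7, 4, 12, 3, 11, 16, 6, 0, 1, 5]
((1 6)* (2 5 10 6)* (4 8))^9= ((1 2 5 10 6)(4 8))^9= (1 6 10 5 2)(4 8)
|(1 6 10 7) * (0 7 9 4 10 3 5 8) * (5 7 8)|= 12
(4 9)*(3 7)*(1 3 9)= (1 3 7 9 4)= [0, 3, 2, 7, 1, 5, 6, 9, 8, 4]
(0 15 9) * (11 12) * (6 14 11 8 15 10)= (0 10 6 14 11 12 8 15 9)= [10, 1, 2, 3, 4, 5, 14, 7, 15, 0, 6, 12, 8, 13, 11, 9]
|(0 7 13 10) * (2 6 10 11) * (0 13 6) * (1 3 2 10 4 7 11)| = |(0 11 10 13 1 3 2)(4 7 6)| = 21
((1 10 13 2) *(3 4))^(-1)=((1 10 13 2)(3 4))^(-1)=(1 2 13 10)(3 4)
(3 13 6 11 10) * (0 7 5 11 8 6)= (0 7 5 11 10 3 13)(6 8)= [7, 1, 2, 13, 4, 11, 8, 5, 6, 9, 3, 10, 12, 0]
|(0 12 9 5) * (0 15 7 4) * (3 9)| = 8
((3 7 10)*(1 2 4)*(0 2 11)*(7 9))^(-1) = (0 11 1 4 2)(3 10 7 9)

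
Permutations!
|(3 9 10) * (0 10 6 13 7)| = 7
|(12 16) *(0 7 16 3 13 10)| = |(0 7 16 12 3 13 10)| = 7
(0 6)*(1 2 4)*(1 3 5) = [6, 2, 4, 5, 3, 1, 0] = (0 6)(1 2 4 3 5)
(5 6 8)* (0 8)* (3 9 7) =(0 8 5 6)(3 9 7) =[8, 1, 2, 9, 4, 6, 0, 3, 5, 7]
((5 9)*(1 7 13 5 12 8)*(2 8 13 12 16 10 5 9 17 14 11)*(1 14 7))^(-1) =((2 8 14 11)(5 17 7 12 13 9 16 10))^(-1) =(2 11 14 8)(5 10 16 9 13 12 7 17)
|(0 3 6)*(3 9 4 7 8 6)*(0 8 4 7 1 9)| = |(1 9 7 4)(6 8)| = 4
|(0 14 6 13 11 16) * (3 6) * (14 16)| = 10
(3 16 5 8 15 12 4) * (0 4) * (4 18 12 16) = (0 18 12)(3 4)(5 8 15 16) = [18, 1, 2, 4, 3, 8, 6, 7, 15, 9, 10, 11, 0, 13, 14, 16, 5, 17, 12]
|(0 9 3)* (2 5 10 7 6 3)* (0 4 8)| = |(0 9 2 5 10 7 6 3 4 8)| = 10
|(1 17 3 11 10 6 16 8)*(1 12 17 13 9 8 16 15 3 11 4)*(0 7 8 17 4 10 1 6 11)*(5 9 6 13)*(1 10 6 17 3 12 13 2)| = 90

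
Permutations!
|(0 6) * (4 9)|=2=|(0 6)(4 9)|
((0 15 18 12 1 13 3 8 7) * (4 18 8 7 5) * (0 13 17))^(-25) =(0 8 4 12 17 15 5 18 1)(3 13 7)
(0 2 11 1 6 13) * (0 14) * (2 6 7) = (0 6 13 14)(1 7 2 11) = [6, 7, 11, 3, 4, 5, 13, 2, 8, 9, 10, 1, 12, 14, 0]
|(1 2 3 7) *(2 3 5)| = 6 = |(1 3 7)(2 5)|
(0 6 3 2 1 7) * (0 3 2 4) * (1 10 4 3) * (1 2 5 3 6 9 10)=(0 9 10 4)(1 7 2)(3 6 5)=[9, 7, 1, 6, 0, 3, 5, 2, 8, 10, 4]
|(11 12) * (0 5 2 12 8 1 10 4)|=9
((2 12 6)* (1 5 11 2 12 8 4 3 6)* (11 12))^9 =(12)(2 3)(4 11)(6 8)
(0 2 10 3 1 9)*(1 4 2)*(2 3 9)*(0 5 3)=(0 1 2 10 9 5 3 4)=[1, 2, 10, 4, 0, 3, 6, 7, 8, 5, 9]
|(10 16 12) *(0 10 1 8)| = 6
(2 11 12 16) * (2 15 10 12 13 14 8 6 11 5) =(2 5)(6 11 13 14 8)(10 12 16 15) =[0, 1, 5, 3, 4, 2, 11, 7, 6, 9, 12, 13, 16, 14, 8, 10, 15]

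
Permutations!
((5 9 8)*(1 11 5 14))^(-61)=((1 11 5 9 8 14))^(-61)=(1 14 8 9 5 11)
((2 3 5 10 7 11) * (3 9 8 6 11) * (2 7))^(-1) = (2 10 5 3 7 11 6 8 9)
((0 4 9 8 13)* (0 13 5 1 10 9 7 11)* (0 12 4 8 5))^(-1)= ((13)(0 8)(1 10 9 5)(4 7 11 12))^(-1)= (13)(0 8)(1 5 9 10)(4 12 11 7)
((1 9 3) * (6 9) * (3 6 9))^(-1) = ((1 9 6 3))^(-1) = (1 3 6 9)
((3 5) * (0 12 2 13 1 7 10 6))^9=((0 12 2 13 1 7 10 6)(3 5))^9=(0 12 2 13 1 7 10 6)(3 5)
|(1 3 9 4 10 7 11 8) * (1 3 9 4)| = 6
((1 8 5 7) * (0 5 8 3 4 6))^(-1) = ((8)(0 5 7 1 3 4 6))^(-1) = (8)(0 6 4 3 1 7 5)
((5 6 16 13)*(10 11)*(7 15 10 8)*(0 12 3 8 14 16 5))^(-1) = (0 13 16 14 11 10 15 7 8 3 12)(5 6) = ((0 12 3 8 7 15 10 11 14 16 13)(5 6))^(-1)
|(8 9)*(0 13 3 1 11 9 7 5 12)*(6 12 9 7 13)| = |(0 6 12)(1 11 7 5 9 8 13 3)| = 24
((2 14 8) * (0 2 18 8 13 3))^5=(8 18)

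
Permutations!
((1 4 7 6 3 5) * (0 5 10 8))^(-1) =(0 8 10 3 6 7 4 1 5) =((0 5 1 4 7 6 3 10 8))^(-1)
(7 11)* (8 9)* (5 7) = (5 7 11)(8 9) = [0, 1, 2, 3, 4, 7, 6, 11, 9, 8, 10, 5]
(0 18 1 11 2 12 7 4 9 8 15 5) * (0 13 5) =[18, 11, 12, 3, 9, 13, 6, 4, 15, 8, 10, 2, 7, 5, 14, 0, 16, 17, 1] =(0 18 1 11 2 12 7 4 9 8 15)(5 13)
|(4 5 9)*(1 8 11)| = 3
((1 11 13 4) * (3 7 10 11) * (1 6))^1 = (1 3 7 10 11 13 4 6)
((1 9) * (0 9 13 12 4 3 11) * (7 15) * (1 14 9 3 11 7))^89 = ((0 3 7 15 1 13 12 4 11)(9 14))^89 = (0 11 4 12 13 1 15 7 3)(9 14)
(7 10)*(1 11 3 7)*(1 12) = (1 11 3 7 10 12) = [0, 11, 2, 7, 4, 5, 6, 10, 8, 9, 12, 3, 1]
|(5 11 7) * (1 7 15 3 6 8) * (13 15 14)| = |(1 7 5 11 14 13 15 3 6 8)| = 10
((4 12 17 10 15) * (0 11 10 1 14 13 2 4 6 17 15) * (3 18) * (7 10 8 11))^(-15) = (1 2 15)(3 18)(4 6 14)(8 11)(12 17 13)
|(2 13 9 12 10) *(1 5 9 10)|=12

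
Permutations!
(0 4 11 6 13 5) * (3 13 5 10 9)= (0 4 11 6 5)(3 13 10 9)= [4, 1, 2, 13, 11, 0, 5, 7, 8, 3, 9, 6, 12, 10]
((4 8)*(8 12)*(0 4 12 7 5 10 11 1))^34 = ((0 4 7 5 10 11 1)(8 12))^34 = (12)(0 1 11 10 5 7 4)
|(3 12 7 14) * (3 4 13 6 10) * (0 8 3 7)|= |(0 8 3 12)(4 13 6 10 7 14)|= 12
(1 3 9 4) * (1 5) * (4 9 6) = (9)(1 3 6 4 5) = [0, 3, 2, 6, 5, 1, 4, 7, 8, 9]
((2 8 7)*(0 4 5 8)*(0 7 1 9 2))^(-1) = (0 7 2 9 1 8 5 4)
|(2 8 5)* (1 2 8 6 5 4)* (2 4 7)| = 10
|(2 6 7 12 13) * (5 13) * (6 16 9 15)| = 9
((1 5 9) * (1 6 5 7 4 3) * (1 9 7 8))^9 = ((1 8)(3 9 6 5 7 4))^9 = (1 8)(3 5)(4 6)(7 9)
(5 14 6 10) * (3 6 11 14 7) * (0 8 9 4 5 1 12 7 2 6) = (0 8 9 4 5 2 6 10 1 12 7 3)(11 14) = [8, 12, 6, 0, 5, 2, 10, 3, 9, 4, 1, 14, 7, 13, 11]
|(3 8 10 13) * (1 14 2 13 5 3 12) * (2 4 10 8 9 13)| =9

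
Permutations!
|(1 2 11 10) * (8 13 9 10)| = 7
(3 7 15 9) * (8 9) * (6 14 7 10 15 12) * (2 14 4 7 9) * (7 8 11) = (2 14 9 3 10 15 11 7 12 6 4 8) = [0, 1, 14, 10, 8, 5, 4, 12, 2, 3, 15, 7, 6, 13, 9, 11]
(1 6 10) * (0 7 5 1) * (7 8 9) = (0 8 9 7 5 1 6 10) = [8, 6, 2, 3, 4, 1, 10, 5, 9, 7, 0]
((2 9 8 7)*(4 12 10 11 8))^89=(2 9 4 12 10 11 8 7)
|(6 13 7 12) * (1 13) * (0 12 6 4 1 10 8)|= |(0 12 4 1 13 7 6 10 8)|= 9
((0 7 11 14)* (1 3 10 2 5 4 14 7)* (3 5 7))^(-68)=((0 1 5 4 14)(2 7 11 3 10))^(-68)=(0 5 14 1 4)(2 11 10 7 3)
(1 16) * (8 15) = [0, 16, 2, 3, 4, 5, 6, 7, 15, 9, 10, 11, 12, 13, 14, 8, 1] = (1 16)(8 15)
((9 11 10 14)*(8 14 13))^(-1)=((8 14 9 11 10 13))^(-1)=(8 13 10 11 9 14)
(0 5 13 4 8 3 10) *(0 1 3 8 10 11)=(0 5 13 4 10 1 3 11)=[5, 3, 2, 11, 10, 13, 6, 7, 8, 9, 1, 0, 12, 4]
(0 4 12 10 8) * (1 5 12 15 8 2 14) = [4, 5, 14, 3, 15, 12, 6, 7, 0, 9, 2, 11, 10, 13, 1, 8] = (0 4 15 8)(1 5 12 10 2 14)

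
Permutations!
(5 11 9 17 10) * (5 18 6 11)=(6 11 9 17 10 18)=[0, 1, 2, 3, 4, 5, 11, 7, 8, 17, 18, 9, 12, 13, 14, 15, 16, 10, 6]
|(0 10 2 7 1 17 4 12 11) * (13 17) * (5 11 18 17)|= |(0 10 2 7 1 13 5 11)(4 12 18 17)|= 8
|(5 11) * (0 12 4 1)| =|(0 12 4 1)(5 11)| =4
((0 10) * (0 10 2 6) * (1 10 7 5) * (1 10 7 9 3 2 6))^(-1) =(0 6)(1 2 3 9 10 5 7) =((0 6)(1 7 5 10 9 3 2))^(-1)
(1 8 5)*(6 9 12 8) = (1 6 9 12 8 5) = [0, 6, 2, 3, 4, 1, 9, 7, 5, 12, 10, 11, 8]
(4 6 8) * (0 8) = (0 8 4 6) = [8, 1, 2, 3, 6, 5, 0, 7, 4]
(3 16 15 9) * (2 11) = (2 11)(3 16 15 9) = [0, 1, 11, 16, 4, 5, 6, 7, 8, 3, 10, 2, 12, 13, 14, 9, 15]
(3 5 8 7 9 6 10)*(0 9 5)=(0 9 6 10 3)(5 8 7)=[9, 1, 2, 0, 4, 8, 10, 5, 7, 6, 3]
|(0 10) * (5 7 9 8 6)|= 10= |(0 10)(5 7 9 8 6)|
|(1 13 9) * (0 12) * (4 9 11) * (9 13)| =6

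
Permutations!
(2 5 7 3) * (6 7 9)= (2 5 9 6 7 3)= [0, 1, 5, 2, 4, 9, 7, 3, 8, 6]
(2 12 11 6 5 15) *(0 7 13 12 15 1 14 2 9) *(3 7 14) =(0 14 2 15 9)(1 3 7 13 12 11 6 5) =[14, 3, 15, 7, 4, 1, 5, 13, 8, 0, 10, 6, 11, 12, 2, 9]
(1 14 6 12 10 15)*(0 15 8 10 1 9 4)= (0 15 9 4)(1 14 6 12)(8 10)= [15, 14, 2, 3, 0, 5, 12, 7, 10, 4, 8, 11, 1, 13, 6, 9]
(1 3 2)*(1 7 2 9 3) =(2 7)(3 9) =[0, 1, 7, 9, 4, 5, 6, 2, 8, 3]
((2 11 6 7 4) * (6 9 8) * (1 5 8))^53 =((1 5 8 6 7 4 2 11 9))^53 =(1 9 11 2 4 7 6 8 5)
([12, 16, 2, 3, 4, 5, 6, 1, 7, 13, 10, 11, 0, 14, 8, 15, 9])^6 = [0, 7, 2, 3, 4, 5, 6, 8, 14, 16, 10, 11, 12, 9, 13, 15, 1]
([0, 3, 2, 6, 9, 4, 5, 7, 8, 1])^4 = (1 4 6)(3 9 5)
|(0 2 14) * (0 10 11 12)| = |(0 2 14 10 11 12)| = 6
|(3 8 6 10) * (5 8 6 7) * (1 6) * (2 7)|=4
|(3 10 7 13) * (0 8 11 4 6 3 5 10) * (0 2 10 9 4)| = 9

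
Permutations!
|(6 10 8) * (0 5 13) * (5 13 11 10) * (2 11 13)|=|(0 2 11 10 8 6 5 13)|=8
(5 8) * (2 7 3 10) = [0, 1, 7, 10, 4, 8, 6, 3, 5, 9, 2] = (2 7 3 10)(5 8)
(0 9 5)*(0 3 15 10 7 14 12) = [9, 1, 2, 15, 4, 3, 6, 14, 8, 5, 7, 11, 0, 13, 12, 10] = (0 9 5 3 15 10 7 14 12)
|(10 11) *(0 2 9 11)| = 5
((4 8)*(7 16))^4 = (16)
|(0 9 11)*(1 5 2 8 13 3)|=|(0 9 11)(1 5 2 8 13 3)|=6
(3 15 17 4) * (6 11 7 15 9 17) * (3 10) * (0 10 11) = (0 10 3 9 17 4 11 7 15 6) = [10, 1, 2, 9, 11, 5, 0, 15, 8, 17, 3, 7, 12, 13, 14, 6, 16, 4]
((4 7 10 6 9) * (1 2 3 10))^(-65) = (1 7 4 9 6 10 3 2)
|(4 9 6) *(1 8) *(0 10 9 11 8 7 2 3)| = 11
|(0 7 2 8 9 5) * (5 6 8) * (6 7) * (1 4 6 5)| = |(0 5)(1 4 6 8 9 7 2)| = 14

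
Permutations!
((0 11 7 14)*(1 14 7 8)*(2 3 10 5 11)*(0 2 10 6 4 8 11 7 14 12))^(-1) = (0 12 1 8 4 6 3 2 14 7 5 10)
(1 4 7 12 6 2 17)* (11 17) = [0, 4, 11, 3, 7, 5, 2, 12, 8, 9, 10, 17, 6, 13, 14, 15, 16, 1] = (1 4 7 12 6 2 11 17)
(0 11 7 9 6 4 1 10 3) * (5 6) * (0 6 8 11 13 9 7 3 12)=(0 13 9 5 8 11 3 6 4 1 10 12)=[13, 10, 2, 6, 1, 8, 4, 7, 11, 5, 12, 3, 0, 9]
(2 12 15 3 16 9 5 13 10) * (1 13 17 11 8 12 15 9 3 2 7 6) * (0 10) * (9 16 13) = [10, 9, 15, 13, 4, 17, 1, 6, 12, 5, 7, 8, 16, 0, 14, 2, 3, 11] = (0 10 7 6 1 9 5 17 11 8 12 16 3 13)(2 15)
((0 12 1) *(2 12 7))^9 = (0 1 12 2 7)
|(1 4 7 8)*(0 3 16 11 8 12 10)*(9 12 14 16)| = 35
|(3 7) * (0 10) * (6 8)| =2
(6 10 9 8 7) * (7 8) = (6 10 9 7) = [0, 1, 2, 3, 4, 5, 10, 6, 8, 7, 9]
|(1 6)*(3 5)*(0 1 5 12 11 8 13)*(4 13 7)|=11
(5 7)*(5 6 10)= (5 7 6 10)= [0, 1, 2, 3, 4, 7, 10, 6, 8, 9, 5]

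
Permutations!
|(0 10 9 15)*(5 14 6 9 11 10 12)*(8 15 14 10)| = 21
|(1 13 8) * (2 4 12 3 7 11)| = |(1 13 8)(2 4 12 3 7 11)| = 6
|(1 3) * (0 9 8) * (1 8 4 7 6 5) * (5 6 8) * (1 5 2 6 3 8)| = |(0 9 4 7 1 8)(2 6 3)| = 6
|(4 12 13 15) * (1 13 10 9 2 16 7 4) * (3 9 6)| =9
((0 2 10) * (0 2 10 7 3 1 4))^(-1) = (0 4 1 3 7 2 10)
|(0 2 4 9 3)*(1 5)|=|(0 2 4 9 3)(1 5)|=10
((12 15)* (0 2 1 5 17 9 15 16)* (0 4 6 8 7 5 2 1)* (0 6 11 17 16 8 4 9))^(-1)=((0 1 2 6 4 11 17)(5 16 9 15 12 8 7))^(-1)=(0 17 11 4 6 2 1)(5 7 8 12 15 9 16)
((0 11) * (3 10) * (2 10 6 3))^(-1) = ((0 11)(2 10)(3 6))^(-1) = (0 11)(2 10)(3 6)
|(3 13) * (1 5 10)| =6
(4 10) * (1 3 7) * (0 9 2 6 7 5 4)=[9, 3, 6, 5, 10, 4, 7, 1, 8, 2, 0]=(0 9 2 6 7 1 3 5 4 10)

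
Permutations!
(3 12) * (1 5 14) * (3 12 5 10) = (1 10 3 5 14) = [0, 10, 2, 5, 4, 14, 6, 7, 8, 9, 3, 11, 12, 13, 1]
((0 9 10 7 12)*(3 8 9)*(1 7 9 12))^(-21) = (0 12 8 3)(1 7)(9 10)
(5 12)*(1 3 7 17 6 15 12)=(1 3 7 17 6 15 12 5)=[0, 3, 2, 7, 4, 1, 15, 17, 8, 9, 10, 11, 5, 13, 14, 12, 16, 6]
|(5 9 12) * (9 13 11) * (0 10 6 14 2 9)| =|(0 10 6 14 2 9 12 5 13 11)| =10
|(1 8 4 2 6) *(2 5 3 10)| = |(1 8 4 5 3 10 2 6)| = 8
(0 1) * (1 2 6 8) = (0 2 6 8 1) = [2, 0, 6, 3, 4, 5, 8, 7, 1]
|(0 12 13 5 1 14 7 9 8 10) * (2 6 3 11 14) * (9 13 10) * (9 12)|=45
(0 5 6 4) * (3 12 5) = [3, 1, 2, 12, 0, 6, 4, 7, 8, 9, 10, 11, 5] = (0 3 12 5 6 4)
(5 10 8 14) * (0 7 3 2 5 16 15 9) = (0 7 3 2 5 10 8 14 16 15 9) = [7, 1, 5, 2, 4, 10, 6, 3, 14, 0, 8, 11, 12, 13, 16, 9, 15]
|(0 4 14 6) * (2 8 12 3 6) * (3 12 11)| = |(0 4 14 2 8 11 3 6)| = 8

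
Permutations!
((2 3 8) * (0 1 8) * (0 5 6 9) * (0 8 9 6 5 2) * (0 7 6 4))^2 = (0 9 7 4 1 8 6)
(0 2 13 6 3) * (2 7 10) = (0 7 10 2 13 6 3) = [7, 1, 13, 0, 4, 5, 3, 10, 8, 9, 2, 11, 12, 6]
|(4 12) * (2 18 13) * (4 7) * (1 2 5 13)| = 6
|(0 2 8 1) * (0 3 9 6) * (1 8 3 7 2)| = 7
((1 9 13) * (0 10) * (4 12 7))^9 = (13)(0 10)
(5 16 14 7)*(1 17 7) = (1 17 7 5 16 14) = [0, 17, 2, 3, 4, 16, 6, 5, 8, 9, 10, 11, 12, 13, 1, 15, 14, 7]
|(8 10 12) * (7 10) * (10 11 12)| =4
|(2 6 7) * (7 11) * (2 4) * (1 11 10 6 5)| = |(1 11 7 4 2 5)(6 10)| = 6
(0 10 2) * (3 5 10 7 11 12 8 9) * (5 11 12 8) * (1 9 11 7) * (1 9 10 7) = (0 9 3 1 10 2)(5 7 12)(8 11) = [9, 10, 0, 1, 4, 7, 6, 12, 11, 3, 2, 8, 5]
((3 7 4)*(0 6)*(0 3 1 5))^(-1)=((0 6 3 7 4 1 5))^(-1)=(0 5 1 4 7 3 6)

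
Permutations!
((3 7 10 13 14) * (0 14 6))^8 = ((0 14 3 7 10 13 6))^8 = (0 14 3 7 10 13 6)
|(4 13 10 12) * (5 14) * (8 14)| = 12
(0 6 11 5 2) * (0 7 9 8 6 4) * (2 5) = (0 4)(2 7 9 8 6 11) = [4, 1, 7, 3, 0, 5, 11, 9, 6, 8, 10, 2]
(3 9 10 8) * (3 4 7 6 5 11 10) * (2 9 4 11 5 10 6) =(2 9 3 4 7)(6 10 8 11) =[0, 1, 9, 4, 7, 5, 10, 2, 11, 3, 8, 6]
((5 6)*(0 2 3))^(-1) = (0 3 2)(5 6)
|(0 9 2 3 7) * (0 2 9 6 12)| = |(0 6 12)(2 3 7)| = 3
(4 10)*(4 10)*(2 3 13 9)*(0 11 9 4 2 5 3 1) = (0 11 9 5 3 13 4 2 1) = [11, 0, 1, 13, 2, 3, 6, 7, 8, 5, 10, 9, 12, 4]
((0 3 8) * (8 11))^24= (11)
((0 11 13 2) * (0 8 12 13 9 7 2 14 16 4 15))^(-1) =(0 15 4 16 14 13 12 8 2 7 9 11)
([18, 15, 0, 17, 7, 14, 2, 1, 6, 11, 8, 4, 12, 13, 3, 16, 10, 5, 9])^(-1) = (0 2 6 8 10 16 15 1 7 4 11 9 18)(3 14 5 17)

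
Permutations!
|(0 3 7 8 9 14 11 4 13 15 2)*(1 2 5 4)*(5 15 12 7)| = |(15)(0 3 5 4 13 12 7 8 9 14 11 1 2)| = 13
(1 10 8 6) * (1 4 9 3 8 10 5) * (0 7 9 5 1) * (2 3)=(10)(0 7 9 2 3 8 6 4 5)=[7, 1, 3, 8, 5, 0, 4, 9, 6, 2, 10]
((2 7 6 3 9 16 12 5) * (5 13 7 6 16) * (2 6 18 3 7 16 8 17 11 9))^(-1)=(2 3 18)(5 9 11 17 8 7 6)(12 16 13)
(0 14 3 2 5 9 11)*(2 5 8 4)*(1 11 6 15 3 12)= (0 14 12 1 11)(2 8 4)(3 5 9 6 15)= [14, 11, 8, 5, 2, 9, 15, 7, 4, 6, 10, 0, 1, 13, 12, 3]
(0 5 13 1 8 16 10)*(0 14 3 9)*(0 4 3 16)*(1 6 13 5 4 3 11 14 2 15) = [4, 8, 15, 9, 11, 5, 13, 7, 0, 3, 2, 14, 12, 6, 16, 1, 10] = (0 4 11 14 16 10 2 15 1 8)(3 9)(6 13)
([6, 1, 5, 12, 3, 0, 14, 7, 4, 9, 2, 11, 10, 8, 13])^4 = (0 8 10 6 4 2 14 3 5 13 12)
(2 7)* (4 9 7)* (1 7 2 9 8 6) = (1 7 9 2 4 8 6) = [0, 7, 4, 3, 8, 5, 1, 9, 6, 2]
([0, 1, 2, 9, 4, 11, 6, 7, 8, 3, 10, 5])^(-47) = (3 9)(5 11)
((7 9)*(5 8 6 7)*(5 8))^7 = ((6 7 9 8))^7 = (6 8 9 7)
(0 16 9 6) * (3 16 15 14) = (0 15 14 3 16 9 6) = [15, 1, 2, 16, 4, 5, 0, 7, 8, 6, 10, 11, 12, 13, 3, 14, 9]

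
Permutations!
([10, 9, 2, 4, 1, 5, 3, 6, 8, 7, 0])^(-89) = (0 10)(1 9 7 6 3 4)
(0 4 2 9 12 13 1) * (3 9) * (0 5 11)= (0 4 2 3 9 12 13 1 5 11)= [4, 5, 3, 9, 2, 11, 6, 7, 8, 12, 10, 0, 13, 1]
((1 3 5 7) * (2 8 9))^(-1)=(1 7 5 3)(2 9 8)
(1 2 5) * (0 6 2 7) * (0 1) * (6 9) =[9, 7, 5, 3, 4, 0, 2, 1, 8, 6] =(0 9 6 2 5)(1 7)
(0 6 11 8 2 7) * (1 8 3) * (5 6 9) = (0 9 5 6 11 3 1 8 2 7) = [9, 8, 7, 1, 4, 6, 11, 0, 2, 5, 10, 3]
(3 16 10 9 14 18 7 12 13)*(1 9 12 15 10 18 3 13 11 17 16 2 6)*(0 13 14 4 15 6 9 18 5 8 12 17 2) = (0 13 14 3)(1 18 7 6)(2 9 4 15 10 17 16 5 8 12 11) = [13, 18, 9, 0, 15, 8, 1, 6, 12, 4, 17, 2, 11, 14, 3, 10, 5, 16, 7]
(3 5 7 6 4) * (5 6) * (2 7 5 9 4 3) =(2 7 9 4)(3 6) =[0, 1, 7, 6, 2, 5, 3, 9, 8, 4]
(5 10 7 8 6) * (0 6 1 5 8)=(0 6 8 1 5 10 7)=[6, 5, 2, 3, 4, 10, 8, 0, 1, 9, 7]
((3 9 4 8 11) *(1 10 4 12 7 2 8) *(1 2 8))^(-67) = (1 10 4 2)(3 11 8 7 12 9)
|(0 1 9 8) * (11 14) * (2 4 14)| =|(0 1 9 8)(2 4 14 11)| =4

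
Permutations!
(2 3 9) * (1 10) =(1 10)(2 3 9) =[0, 10, 3, 9, 4, 5, 6, 7, 8, 2, 1]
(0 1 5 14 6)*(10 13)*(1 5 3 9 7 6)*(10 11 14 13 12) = (0 5 13 11 14 1 3 9 7 6)(10 12) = [5, 3, 2, 9, 4, 13, 0, 6, 8, 7, 12, 14, 10, 11, 1]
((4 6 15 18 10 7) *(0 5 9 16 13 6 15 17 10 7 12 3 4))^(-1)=((0 5 9 16 13 6 17 10 12 3 4 15 18 7))^(-1)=(0 7 18 15 4 3 12 10 17 6 13 16 9 5)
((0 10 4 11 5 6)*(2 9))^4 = ((0 10 4 11 5 6)(2 9))^4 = (0 5 4)(6 11 10)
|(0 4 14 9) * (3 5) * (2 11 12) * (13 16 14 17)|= 42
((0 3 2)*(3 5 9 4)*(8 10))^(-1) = ((0 5 9 4 3 2)(8 10))^(-1) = (0 2 3 4 9 5)(8 10)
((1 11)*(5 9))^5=((1 11)(5 9))^5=(1 11)(5 9)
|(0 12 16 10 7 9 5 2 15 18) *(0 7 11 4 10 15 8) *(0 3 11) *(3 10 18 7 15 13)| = |(0 12 16 13 3 11 4 18 15 7 9 5 2 8 10)| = 15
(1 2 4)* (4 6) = [0, 2, 6, 3, 1, 5, 4] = (1 2 6 4)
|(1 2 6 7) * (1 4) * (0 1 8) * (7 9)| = |(0 1 2 6 9 7 4 8)| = 8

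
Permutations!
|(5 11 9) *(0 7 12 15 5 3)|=8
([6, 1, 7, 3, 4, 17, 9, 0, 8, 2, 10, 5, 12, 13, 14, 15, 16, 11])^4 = (0 7 2 9 6)(5 17 11)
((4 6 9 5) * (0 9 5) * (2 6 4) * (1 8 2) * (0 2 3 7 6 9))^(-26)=((1 8 3 7 6 5)(2 9))^(-26)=(9)(1 6 3)(5 7 8)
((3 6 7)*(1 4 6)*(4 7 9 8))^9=(4 6 9 8)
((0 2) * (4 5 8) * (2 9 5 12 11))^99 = (0 8 11 9 4 2 5 12)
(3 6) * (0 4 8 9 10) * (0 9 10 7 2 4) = [0, 1, 4, 6, 8, 5, 3, 2, 10, 7, 9] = (2 4 8 10 9 7)(3 6)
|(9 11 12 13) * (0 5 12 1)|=7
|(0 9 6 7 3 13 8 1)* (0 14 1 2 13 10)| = 6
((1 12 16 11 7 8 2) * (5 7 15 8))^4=(1 15 12 8 16 2 11)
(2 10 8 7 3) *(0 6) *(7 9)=(0 6)(2 10 8 9 7 3)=[6, 1, 10, 2, 4, 5, 0, 3, 9, 7, 8]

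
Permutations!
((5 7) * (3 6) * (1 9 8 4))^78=((1 9 8 4)(3 6)(5 7))^78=(1 8)(4 9)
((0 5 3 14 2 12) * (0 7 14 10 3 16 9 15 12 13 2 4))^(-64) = ((0 5 16 9 15 12 7 14 4)(2 13)(3 10))^(-64) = (0 4 14 7 12 15 9 16 5)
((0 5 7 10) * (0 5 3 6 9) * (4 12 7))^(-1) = ((0 3 6 9)(4 12 7 10 5))^(-1) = (0 9 6 3)(4 5 10 7 12)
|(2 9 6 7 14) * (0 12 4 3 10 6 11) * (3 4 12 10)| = |(0 10 6 7 14 2 9 11)| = 8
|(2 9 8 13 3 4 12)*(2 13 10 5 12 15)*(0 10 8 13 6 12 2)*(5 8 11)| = |(0 10 8 11 5 2 9 13 3 4 15)(6 12)| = 22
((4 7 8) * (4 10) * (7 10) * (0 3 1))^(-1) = (0 1 3)(4 10)(7 8)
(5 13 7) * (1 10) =(1 10)(5 13 7) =[0, 10, 2, 3, 4, 13, 6, 5, 8, 9, 1, 11, 12, 7]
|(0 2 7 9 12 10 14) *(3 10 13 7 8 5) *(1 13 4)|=|(0 2 8 5 3 10 14)(1 13 7 9 12 4)|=42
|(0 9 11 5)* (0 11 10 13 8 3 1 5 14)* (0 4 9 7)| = |(0 7)(1 5 11 14 4 9 10 13 8 3)| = 10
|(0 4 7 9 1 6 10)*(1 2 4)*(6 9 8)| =9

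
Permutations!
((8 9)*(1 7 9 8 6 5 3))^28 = ((1 7 9 6 5 3))^28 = (1 5 9)(3 6 7)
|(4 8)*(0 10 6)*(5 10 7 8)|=|(0 7 8 4 5 10 6)|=7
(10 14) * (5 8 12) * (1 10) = [0, 10, 2, 3, 4, 8, 6, 7, 12, 9, 14, 11, 5, 13, 1] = (1 10 14)(5 8 12)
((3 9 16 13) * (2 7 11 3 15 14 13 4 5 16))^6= (16)(2 7 11 3 9)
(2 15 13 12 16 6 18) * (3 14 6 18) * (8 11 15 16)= (2 16 18)(3 14 6)(8 11 15 13 12)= [0, 1, 16, 14, 4, 5, 3, 7, 11, 9, 10, 15, 8, 12, 6, 13, 18, 17, 2]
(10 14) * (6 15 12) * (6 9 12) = (6 15)(9 12)(10 14) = [0, 1, 2, 3, 4, 5, 15, 7, 8, 12, 14, 11, 9, 13, 10, 6]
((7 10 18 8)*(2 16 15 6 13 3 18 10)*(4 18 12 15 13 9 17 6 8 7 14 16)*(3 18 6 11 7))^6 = (2 7 11 17 9 6 4)(3 13 14 15)(8 12 18 16)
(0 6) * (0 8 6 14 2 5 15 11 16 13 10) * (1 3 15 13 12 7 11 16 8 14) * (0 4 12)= (0 1 3 15 16)(2 5 13 10 4 12 7 11 8 6 14)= [1, 3, 5, 15, 12, 13, 14, 11, 6, 9, 4, 8, 7, 10, 2, 16, 0]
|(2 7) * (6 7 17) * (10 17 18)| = 6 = |(2 18 10 17 6 7)|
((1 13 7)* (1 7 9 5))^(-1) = (1 5 9 13)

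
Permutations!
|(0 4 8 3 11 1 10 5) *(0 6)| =9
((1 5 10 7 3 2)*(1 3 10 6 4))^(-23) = (1 5 6 4)(2 3)(7 10) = ((1 5 6 4)(2 3)(7 10))^(-23)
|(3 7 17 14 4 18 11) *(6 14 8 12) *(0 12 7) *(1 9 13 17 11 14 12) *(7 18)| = |(0 1 9 13 17 8 18 14 4 7 11 3)(6 12)| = 12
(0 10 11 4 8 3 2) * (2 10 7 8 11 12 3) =(0 7 8 2)(3 10 12)(4 11) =[7, 1, 0, 10, 11, 5, 6, 8, 2, 9, 12, 4, 3]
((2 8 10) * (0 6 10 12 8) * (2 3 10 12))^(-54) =(0 6 12 8 2)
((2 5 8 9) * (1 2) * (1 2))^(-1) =((2 5 8 9))^(-1) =(2 9 8 5)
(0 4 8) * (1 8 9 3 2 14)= [4, 8, 14, 2, 9, 5, 6, 7, 0, 3, 10, 11, 12, 13, 1]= (0 4 9 3 2 14 1 8)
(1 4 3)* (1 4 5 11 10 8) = (1 5 11 10 8)(3 4) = [0, 5, 2, 4, 3, 11, 6, 7, 1, 9, 8, 10]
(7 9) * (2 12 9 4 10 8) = (2 12 9 7 4 10 8) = [0, 1, 12, 3, 10, 5, 6, 4, 2, 7, 8, 11, 9]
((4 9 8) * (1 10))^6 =(10) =((1 10)(4 9 8))^6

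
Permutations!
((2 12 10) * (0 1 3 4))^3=(12)(0 4 3 1)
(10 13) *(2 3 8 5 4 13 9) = (2 3 8 5 4 13 10 9) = [0, 1, 3, 8, 13, 4, 6, 7, 5, 2, 9, 11, 12, 10]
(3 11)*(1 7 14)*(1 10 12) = [0, 7, 2, 11, 4, 5, 6, 14, 8, 9, 12, 3, 1, 13, 10] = (1 7 14 10 12)(3 11)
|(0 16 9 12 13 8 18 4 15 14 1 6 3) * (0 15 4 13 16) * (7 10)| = 30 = |(1 6 3 15 14)(7 10)(8 18 13)(9 12 16)|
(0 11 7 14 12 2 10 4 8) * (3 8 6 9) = (0 11 7 14 12 2 10 4 6 9 3 8) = [11, 1, 10, 8, 6, 5, 9, 14, 0, 3, 4, 7, 2, 13, 12]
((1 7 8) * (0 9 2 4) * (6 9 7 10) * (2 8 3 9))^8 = (0 2 10 8 3)(1 9 7 4 6)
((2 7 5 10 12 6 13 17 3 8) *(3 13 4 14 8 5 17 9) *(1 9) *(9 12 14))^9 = (1 8 9 13 14 4 17 10 6 7 5 12 2 3)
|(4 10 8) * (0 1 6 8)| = 6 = |(0 1 6 8 4 10)|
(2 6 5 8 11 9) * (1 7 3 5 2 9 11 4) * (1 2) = (11)(1 7 3 5 8 4 2 6) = [0, 7, 6, 5, 2, 8, 1, 3, 4, 9, 10, 11]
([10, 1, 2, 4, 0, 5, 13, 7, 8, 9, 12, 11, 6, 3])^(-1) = [4, 1, 2, 13, 3, 5, 12, 7, 8, 9, 0, 11, 10, 6]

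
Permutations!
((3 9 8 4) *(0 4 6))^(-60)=((0 4 3 9 8 6))^(-60)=(9)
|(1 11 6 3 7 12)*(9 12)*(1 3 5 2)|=20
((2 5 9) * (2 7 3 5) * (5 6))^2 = (3 5 7 6 9)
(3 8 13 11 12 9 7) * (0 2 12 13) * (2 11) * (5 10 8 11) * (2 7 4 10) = (0 5 2 12 9 4 10 8)(3 11 13 7) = [5, 1, 12, 11, 10, 2, 6, 3, 0, 4, 8, 13, 9, 7]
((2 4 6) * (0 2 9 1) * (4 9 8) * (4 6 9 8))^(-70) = (9)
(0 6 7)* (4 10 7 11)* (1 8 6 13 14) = (0 13 14 1 8 6 11 4 10 7) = [13, 8, 2, 3, 10, 5, 11, 0, 6, 9, 7, 4, 12, 14, 1]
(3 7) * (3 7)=(7)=[0, 1, 2, 3, 4, 5, 6, 7]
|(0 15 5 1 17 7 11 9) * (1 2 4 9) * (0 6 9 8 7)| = |(0 15 5 2 4 8 7 11 1 17)(6 9)| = 10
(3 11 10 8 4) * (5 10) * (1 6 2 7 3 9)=[0, 6, 7, 11, 9, 10, 2, 3, 4, 1, 8, 5]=(1 6 2 7 3 11 5 10 8 4 9)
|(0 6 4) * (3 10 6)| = 5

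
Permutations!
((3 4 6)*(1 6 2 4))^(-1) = (1 3 6)(2 4)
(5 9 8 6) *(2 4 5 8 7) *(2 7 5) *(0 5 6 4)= (0 5 9 6 8 4 2)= [5, 1, 0, 3, 2, 9, 8, 7, 4, 6]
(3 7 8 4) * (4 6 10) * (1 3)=[0, 3, 2, 7, 1, 5, 10, 8, 6, 9, 4]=(1 3 7 8 6 10 4)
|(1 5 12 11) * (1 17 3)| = 6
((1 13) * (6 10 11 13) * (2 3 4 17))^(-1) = ((1 6 10 11 13)(2 3 4 17))^(-1) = (1 13 11 10 6)(2 17 4 3)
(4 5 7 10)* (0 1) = (0 1)(4 5 7 10) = [1, 0, 2, 3, 5, 7, 6, 10, 8, 9, 4]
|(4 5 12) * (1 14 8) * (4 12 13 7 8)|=|(1 14 4 5 13 7 8)|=7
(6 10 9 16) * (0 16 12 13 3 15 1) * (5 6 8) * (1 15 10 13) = (0 16 8 5 6 13 3 10 9 12 1) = [16, 0, 2, 10, 4, 6, 13, 7, 5, 12, 9, 11, 1, 3, 14, 15, 8]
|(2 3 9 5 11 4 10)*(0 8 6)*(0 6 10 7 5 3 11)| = |(0 8 10 2 11 4 7 5)(3 9)| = 8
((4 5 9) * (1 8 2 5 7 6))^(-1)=(1 6 7 4 9 5 2 8)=((1 8 2 5 9 4 7 6))^(-1)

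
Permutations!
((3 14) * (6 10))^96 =(14)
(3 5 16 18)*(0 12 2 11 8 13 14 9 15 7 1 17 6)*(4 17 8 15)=(0 12 2 11 15 7 1 8 13 14 9 4 17 6)(3 5 16 18)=[12, 8, 11, 5, 17, 16, 0, 1, 13, 4, 10, 15, 2, 14, 9, 7, 18, 6, 3]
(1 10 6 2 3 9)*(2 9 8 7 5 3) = (1 10 6 9)(3 8 7 5) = [0, 10, 2, 8, 4, 3, 9, 5, 7, 1, 6]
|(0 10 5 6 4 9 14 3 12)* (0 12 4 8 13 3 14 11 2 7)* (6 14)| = 13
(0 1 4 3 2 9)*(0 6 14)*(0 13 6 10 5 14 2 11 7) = (0 1 4 3 11 7)(2 9 10 5 14 13 6) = [1, 4, 9, 11, 3, 14, 2, 0, 8, 10, 5, 7, 12, 6, 13]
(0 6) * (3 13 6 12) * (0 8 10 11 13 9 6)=[12, 1, 2, 9, 4, 5, 8, 7, 10, 6, 11, 13, 3, 0]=(0 12 3 9 6 8 10 11 13)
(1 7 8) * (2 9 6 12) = (1 7 8)(2 9 6 12) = [0, 7, 9, 3, 4, 5, 12, 8, 1, 6, 10, 11, 2]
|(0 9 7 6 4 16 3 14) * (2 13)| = 8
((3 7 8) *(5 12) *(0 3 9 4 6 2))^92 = (12)(0 9)(2 8)(3 4)(6 7)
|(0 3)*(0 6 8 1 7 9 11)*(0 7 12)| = |(0 3 6 8 1 12)(7 9 11)| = 6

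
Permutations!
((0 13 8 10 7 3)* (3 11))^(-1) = ((0 13 8 10 7 11 3))^(-1) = (0 3 11 7 10 8 13)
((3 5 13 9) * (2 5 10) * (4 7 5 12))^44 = (2 10 3 9 13 5 7 4 12)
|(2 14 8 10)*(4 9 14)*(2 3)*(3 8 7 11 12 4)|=6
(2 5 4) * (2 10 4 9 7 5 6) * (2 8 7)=(2 6 8 7 5 9)(4 10)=[0, 1, 6, 3, 10, 9, 8, 5, 7, 2, 4]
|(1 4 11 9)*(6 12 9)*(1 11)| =|(1 4)(6 12 9 11)| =4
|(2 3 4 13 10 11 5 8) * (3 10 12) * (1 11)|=12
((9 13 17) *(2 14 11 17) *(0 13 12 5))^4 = ((0 13 2 14 11 17 9 12 5))^4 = (0 11 5 14 12 2 9 13 17)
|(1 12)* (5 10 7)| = 6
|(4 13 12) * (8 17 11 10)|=|(4 13 12)(8 17 11 10)|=12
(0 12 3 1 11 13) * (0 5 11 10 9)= (0 12 3 1 10 9)(5 11 13)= [12, 10, 2, 1, 4, 11, 6, 7, 8, 0, 9, 13, 3, 5]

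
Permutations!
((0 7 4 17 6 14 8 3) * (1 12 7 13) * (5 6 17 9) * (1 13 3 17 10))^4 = ((0 3)(1 12 7 4 9 5 6 14 8 17 10))^4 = (1 9 8 12 5 17 7 6 10 4 14)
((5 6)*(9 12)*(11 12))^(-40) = (9 12 11)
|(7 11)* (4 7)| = |(4 7 11)| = 3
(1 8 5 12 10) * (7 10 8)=(1 7 10)(5 12 8)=[0, 7, 2, 3, 4, 12, 6, 10, 5, 9, 1, 11, 8]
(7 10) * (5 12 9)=(5 12 9)(7 10)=[0, 1, 2, 3, 4, 12, 6, 10, 8, 5, 7, 11, 9]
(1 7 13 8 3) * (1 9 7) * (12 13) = [0, 1, 2, 9, 4, 5, 6, 12, 3, 7, 10, 11, 13, 8] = (3 9 7 12 13 8)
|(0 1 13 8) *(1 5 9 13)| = 5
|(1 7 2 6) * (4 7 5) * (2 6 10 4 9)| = 8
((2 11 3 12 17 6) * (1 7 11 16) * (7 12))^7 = (1 12 17 6 2 16)(3 7 11)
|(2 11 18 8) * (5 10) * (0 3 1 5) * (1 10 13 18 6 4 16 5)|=9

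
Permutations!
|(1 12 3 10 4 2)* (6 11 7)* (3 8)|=21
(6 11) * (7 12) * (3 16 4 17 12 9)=(3 16 4 17 12 7 9)(6 11)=[0, 1, 2, 16, 17, 5, 11, 9, 8, 3, 10, 6, 7, 13, 14, 15, 4, 12]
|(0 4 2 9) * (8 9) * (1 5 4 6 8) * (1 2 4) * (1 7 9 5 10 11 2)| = |(0 6 8 5 7 9)(1 10 11 2)| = 12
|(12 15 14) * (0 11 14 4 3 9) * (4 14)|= |(0 11 4 3 9)(12 15 14)|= 15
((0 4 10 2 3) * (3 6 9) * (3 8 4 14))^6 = (14)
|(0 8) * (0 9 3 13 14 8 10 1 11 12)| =5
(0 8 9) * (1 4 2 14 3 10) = (0 8 9)(1 4 2 14 3 10) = [8, 4, 14, 10, 2, 5, 6, 7, 9, 0, 1, 11, 12, 13, 3]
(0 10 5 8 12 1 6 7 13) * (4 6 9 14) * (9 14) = (0 10 5 8 12 1 14 4 6 7 13) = [10, 14, 2, 3, 6, 8, 7, 13, 12, 9, 5, 11, 1, 0, 4]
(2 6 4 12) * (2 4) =(2 6)(4 12) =[0, 1, 6, 3, 12, 5, 2, 7, 8, 9, 10, 11, 4]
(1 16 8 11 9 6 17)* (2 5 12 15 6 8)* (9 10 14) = (1 16 2 5 12 15 6 17)(8 11 10 14 9) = [0, 16, 5, 3, 4, 12, 17, 7, 11, 8, 14, 10, 15, 13, 9, 6, 2, 1]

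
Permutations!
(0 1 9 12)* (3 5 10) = (0 1 9 12)(3 5 10) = [1, 9, 2, 5, 4, 10, 6, 7, 8, 12, 3, 11, 0]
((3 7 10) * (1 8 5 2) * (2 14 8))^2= ((1 2)(3 7 10)(5 14 8))^2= (3 10 7)(5 8 14)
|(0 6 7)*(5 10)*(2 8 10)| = |(0 6 7)(2 8 10 5)| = 12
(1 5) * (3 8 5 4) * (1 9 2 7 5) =(1 4 3 8)(2 7 5 9) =[0, 4, 7, 8, 3, 9, 6, 5, 1, 2]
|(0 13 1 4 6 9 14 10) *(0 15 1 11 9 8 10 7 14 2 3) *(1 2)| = 12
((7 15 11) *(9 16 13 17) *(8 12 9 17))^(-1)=((17)(7 15 11)(8 12 9 16 13))^(-1)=(17)(7 11 15)(8 13 16 9 12)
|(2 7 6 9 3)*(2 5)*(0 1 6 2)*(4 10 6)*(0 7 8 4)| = 18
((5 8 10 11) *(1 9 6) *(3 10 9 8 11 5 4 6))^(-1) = (1 6 4 11 5 10 3 9 8)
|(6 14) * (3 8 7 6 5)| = 6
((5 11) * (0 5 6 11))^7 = (0 5)(6 11)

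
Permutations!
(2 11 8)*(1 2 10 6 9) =(1 2 11 8 10 6 9) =[0, 2, 11, 3, 4, 5, 9, 7, 10, 1, 6, 8]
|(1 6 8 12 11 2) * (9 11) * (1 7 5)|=|(1 6 8 12 9 11 2 7 5)|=9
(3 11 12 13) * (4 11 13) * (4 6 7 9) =(3 13)(4 11 12 6 7 9) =[0, 1, 2, 13, 11, 5, 7, 9, 8, 4, 10, 12, 6, 3]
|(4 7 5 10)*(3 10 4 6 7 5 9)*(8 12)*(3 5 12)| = 9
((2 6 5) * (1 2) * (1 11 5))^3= (5 11)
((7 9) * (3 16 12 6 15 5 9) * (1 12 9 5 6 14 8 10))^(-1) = ((1 12 14 8 10)(3 16 9 7)(6 15))^(-1) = (1 10 8 14 12)(3 7 9 16)(6 15)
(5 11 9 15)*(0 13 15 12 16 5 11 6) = (0 13 15 11 9 12 16 5 6) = [13, 1, 2, 3, 4, 6, 0, 7, 8, 12, 10, 9, 16, 15, 14, 11, 5]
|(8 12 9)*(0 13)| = |(0 13)(8 12 9)| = 6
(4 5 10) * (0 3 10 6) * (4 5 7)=(0 3 10 5 6)(4 7)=[3, 1, 2, 10, 7, 6, 0, 4, 8, 9, 5]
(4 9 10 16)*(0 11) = [11, 1, 2, 3, 9, 5, 6, 7, 8, 10, 16, 0, 12, 13, 14, 15, 4] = (0 11)(4 9 10 16)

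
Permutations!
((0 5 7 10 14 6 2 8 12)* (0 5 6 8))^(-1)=((0 6 2)(5 7 10 14 8 12))^(-1)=(0 2 6)(5 12 8 14 10 7)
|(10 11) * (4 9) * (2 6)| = 2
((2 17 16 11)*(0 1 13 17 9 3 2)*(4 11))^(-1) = ((0 1 13 17 16 4 11)(2 9 3))^(-1) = (0 11 4 16 17 13 1)(2 3 9)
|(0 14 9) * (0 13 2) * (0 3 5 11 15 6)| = 10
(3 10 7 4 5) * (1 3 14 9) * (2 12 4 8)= (1 3 10 7 8 2 12 4 5 14 9)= [0, 3, 12, 10, 5, 14, 6, 8, 2, 1, 7, 11, 4, 13, 9]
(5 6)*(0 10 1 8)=(0 10 1 8)(5 6)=[10, 8, 2, 3, 4, 6, 5, 7, 0, 9, 1]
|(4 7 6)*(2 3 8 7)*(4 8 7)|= 6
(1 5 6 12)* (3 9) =(1 5 6 12)(3 9) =[0, 5, 2, 9, 4, 6, 12, 7, 8, 3, 10, 11, 1]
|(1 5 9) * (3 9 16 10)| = 6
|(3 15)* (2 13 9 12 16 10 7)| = |(2 13 9 12 16 10 7)(3 15)| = 14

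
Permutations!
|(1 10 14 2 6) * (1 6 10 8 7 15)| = 12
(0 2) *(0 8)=(0 2 8)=[2, 1, 8, 3, 4, 5, 6, 7, 0]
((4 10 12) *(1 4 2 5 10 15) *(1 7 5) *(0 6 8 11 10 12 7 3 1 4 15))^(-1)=((0 6 8 11 10 7 5 12 2 4)(1 15 3))^(-1)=(0 4 2 12 5 7 10 11 8 6)(1 3 15)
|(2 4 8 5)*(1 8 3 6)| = 7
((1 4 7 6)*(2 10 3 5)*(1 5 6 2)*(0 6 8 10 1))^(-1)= (0 5 6)(1 2 7 4)(3 10 8)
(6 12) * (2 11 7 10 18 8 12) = [0, 1, 11, 3, 4, 5, 2, 10, 12, 9, 18, 7, 6, 13, 14, 15, 16, 17, 8] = (2 11 7 10 18 8 12 6)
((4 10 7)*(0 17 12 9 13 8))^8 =((0 17 12 9 13 8)(4 10 7))^8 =(0 12 13)(4 7 10)(8 17 9)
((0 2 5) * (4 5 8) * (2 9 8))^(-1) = ((0 9 8 4 5))^(-1) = (0 5 4 8 9)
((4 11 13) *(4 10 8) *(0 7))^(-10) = (13)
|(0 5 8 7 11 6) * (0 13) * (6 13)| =|(0 5 8 7 11 13)| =6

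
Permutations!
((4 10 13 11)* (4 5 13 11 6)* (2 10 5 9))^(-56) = (13)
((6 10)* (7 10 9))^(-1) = ((6 9 7 10))^(-1) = (6 10 7 9)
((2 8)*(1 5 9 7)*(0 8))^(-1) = (0 2 8)(1 7 9 5)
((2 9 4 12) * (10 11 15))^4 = ((2 9 4 12)(10 11 15))^4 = (10 11 15)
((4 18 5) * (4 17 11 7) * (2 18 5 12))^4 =(2 18 12)(4 7 11 17 5)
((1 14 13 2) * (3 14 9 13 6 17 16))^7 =((1 9 13 2)(3 14 6 17 16))^7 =(1 2 13 9)(3 6 16 14 17)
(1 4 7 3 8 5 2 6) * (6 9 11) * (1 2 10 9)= [0, 4, 1, 8, 7, 10, 2, 3, 5, 11, 9, 6]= (1 4 7 3 8 5 10 9 11 6 2)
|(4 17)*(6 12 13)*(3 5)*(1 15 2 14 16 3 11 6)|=22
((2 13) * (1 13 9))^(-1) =(1 9 2 13)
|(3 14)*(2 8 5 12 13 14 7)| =8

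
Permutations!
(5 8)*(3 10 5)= (3 10 5 8)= [0, 1, 2, 10, 4, 8, 6, 7, 3, 9, 5]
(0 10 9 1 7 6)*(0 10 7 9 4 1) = (0 7 6 10 4 1 9) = [7, 9, 2, 3, 1, 5, 10, 6, 8, 0, 4]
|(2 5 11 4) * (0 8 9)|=|(0 8 9)(2 5 11 4)|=12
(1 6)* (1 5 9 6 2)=(1 2)(5 9 6)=[0, 2, 1, 3, 4, 9, 5, 7, 8, 6]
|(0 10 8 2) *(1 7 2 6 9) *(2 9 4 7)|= 9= |(0 10 8 6 4 7 9 1 2)|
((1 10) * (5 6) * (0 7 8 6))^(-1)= (0 5 6 8 7)(1 10)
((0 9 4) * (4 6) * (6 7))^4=((0 9 7 6 4))^4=(0 4 6 7 9)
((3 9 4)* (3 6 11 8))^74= (3 4 11)(6 8 9)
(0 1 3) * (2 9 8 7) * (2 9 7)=(0 1 3)(2 7 9 8)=[1, 3, 7, 0, 4, 5, 6, 9, 2, 8]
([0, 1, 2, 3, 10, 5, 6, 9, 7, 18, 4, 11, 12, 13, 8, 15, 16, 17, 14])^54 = (7 8 14 18 9)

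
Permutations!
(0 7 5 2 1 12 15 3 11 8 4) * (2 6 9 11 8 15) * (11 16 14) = (0 7 5 6 9 16 14 11 15 3 8 4)(1 12 2) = [7, 12, 1, 8, 0, 6, 9, 5, 4, 16, 10, 15, 2, 13, 11, 3, 14]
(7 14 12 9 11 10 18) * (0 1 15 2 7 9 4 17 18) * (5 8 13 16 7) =(0 1 15 2 5 8 13 16 7 14 12 4 17 18 9 11 10) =[1, 15, 5, 3, 17, 8, 6, 14, 13, 11, 0, 10, 4, 16, 12, 2, 7, 18, 9]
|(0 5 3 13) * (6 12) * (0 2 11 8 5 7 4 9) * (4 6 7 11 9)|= 24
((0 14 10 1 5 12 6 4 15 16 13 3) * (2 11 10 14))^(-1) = (0 3 13 16 15 4 6 12 5 1 10 11 2)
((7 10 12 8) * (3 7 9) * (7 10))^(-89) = (3 10 12 8 9) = ((3 10 12 8 9))^(-89)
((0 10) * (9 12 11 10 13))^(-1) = (0 10 11 12 9 13)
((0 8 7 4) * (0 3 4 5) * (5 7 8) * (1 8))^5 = (0 5)(1 8)(3 4)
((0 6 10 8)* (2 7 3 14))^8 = ((0 6 10 8)(2 7 3 14))^8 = (14)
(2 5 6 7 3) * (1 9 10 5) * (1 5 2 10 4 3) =(1 9 4 3 10 2 5 6 7) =[0, 9, 5, 10, 3, 6, 7, 1, 8, 4, 2]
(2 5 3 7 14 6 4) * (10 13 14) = (2 5 3 7 10 13 14 6 4) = [0, 1, 5, 7, 2, 3, 4, 10, 8, 9, 13, 11, 12, 14, 6]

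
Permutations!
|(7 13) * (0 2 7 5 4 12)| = 7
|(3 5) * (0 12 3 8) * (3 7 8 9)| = |(0 12 7 8)(3 5 9)| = 12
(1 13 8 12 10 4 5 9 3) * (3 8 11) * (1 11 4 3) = (1 13 4 5 9 8 12 10 3 11) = [0, 13, 2, 11, 5, 9, 6, 7, 12, 8, 3, 1, 10, 4]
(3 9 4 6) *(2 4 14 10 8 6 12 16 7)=(2 4 12 16 7)(3 9 14 10 8 6)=[0, 1, 4, 9, 12, 5, 3, 2, 6, 14, 8, 11, 16, 13, 10, 15, 7]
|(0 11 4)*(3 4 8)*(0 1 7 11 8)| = |(0 8 3 4 1 7 11)| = 7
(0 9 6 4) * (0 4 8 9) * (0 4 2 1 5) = (0 4 2 1 5)(6 8 9) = [4, 5, 1, 3, 2, 0, 8, 7, 9, 6]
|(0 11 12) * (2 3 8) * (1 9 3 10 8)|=3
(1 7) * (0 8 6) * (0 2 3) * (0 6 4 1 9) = (0 8 4 1 7 9)(2 3 6) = [8, 7, 3, 6, 1, 5, 2, 9, 4, 0]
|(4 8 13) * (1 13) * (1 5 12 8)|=3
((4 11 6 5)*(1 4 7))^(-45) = ((1 4 11 6 5 7))^(-45) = (1 6)(4 5)(7 11)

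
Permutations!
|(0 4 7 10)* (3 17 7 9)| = |(0 4 9 3 17 7 10)| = 7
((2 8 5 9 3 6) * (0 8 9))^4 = (9)(0 8 5)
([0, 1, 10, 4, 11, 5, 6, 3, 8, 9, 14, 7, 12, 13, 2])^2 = (2 14 10)(3 11)(4 7)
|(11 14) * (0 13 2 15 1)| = 10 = |(0 13 2 15 1)(11 14)|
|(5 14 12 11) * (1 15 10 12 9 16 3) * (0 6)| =10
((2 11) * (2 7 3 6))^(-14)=((2 11 7 3 6))^(-14)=(2 11 7 3 6)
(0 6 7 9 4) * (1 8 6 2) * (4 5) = (0 2 1 8 6 7 9 5 4) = [2, 8, 1, 3, 0, 4, 7, 9, 6, 5]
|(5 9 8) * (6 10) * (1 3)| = 6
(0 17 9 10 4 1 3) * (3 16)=(0 17 9 10 4 1 16 3)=[17, 16, 2, 0, 1, 5, 6, 7, 8, 10, 4, 11, 12, 13, 14, 15, 3, 9]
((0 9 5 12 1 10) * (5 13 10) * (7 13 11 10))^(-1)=((0 9 11 10)(1 5 12)(7 13))^(-1)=(0 10 11 9)(1 12 5)(7 13)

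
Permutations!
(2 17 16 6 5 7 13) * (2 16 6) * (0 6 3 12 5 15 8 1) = (0 6 15 8 1)(2 17 3 12 5 7 13 16) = [6, 0, 17, 12, 4, 7, 15, 13, 1, 9, 10, 11, 5, 16, 14, 8, 2, 3]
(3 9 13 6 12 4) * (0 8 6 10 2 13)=(0 8 6 12 4 3 9)(2 13 10)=[8, 1, 13, 9, 3, 5, 12, 7, 6, 0, 2, 11, 4, 10]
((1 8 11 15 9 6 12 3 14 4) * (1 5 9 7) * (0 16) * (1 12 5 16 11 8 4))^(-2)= ((0 11 15 7 12 3 14 1 4 16)(5 9 6))^(-2)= (0 4 14 12 15)(1 3 7 11 16)(5 9 6)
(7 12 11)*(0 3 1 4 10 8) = (0 3 1 4 10 8)(7 12 11) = [3, 4, 2, 1, 10, 5, 6, 12, 0, 9, 8, 7, 11]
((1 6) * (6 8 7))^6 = (1 7)(6 8)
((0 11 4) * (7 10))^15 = (11)(7 10)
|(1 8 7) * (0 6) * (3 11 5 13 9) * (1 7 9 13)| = |(13)(0 6)(1 8 9 3 11 5)| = 6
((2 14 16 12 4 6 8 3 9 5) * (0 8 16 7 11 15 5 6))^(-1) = ((0 8 3 9 6 16 12 4)(2 14 7 11 15 5))^(-1) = (0 4 12 16 6 9 3 8)(2 5 15 11 7 14)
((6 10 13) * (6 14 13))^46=(14)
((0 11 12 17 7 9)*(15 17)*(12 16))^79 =(0 9 7 17 15 12 16 11)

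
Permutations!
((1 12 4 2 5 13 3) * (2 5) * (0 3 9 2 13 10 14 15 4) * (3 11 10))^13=((0 11 10 14 15 4 5 3 1 12)(2 13 9))^13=(0 14 5 12 10 4 1 11 15 3)(2 13 9)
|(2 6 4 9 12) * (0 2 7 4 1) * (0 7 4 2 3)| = |(0 3)(1 7 2 6)(4 9 12)| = 12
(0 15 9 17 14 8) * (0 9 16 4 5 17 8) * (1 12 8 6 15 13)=(0 13 1 12 8 9 6 15 16 4 5 17 14)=[13, 12, 2, 3, 5, 17, 15, 7, 9, 6, 10, 11, 8, 1, 0, 16, 4, 14]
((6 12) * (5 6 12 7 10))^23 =(12)(5 10 7 6)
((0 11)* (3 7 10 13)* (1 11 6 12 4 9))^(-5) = (0 12 9 11 6 4 1)(3 13 10 7)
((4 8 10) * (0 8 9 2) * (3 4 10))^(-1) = (10)(0 2 9 4 3 8)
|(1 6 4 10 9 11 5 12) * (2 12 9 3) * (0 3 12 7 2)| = 30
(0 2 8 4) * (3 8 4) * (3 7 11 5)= (0 2 4)(3 8 7 11 5)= [2, 1, 4, 8, 0, 3, 6, 11, 7, 9, 10, 5]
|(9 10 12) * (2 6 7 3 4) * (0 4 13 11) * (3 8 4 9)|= 35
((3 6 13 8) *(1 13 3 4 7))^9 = (1 7 4 8 13)(3 6)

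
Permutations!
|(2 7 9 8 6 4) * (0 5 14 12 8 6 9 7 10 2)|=|(0 5 14 12 8 9 6 4)(2 10)|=8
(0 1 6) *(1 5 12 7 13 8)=(0 5 12 7 13 8 1 6)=[5, 6, 2, 3, 4, 12, 0, 13, 1, 9, 10, 11, 7, 8]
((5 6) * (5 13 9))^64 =(13)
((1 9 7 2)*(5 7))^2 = ((1 9 5 7 2))^2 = (1 5 2 9 7)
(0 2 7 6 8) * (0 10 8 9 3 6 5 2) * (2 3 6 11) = [0, 1, 7, 11, 4, 3, 9, 5, 10, 6, 8, 2] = (2 7 5 3 11)(6 9)(8 10)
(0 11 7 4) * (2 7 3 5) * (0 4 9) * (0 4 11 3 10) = (0 3 5 2 7 9 4 11 10) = [3, 1, 7, 5, 11, 2, 6, 9, 8, 4, 0, 10]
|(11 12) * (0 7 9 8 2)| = 10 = |(0 7 9 8 2)(11 12)|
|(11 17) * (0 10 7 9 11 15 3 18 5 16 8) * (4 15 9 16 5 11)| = 35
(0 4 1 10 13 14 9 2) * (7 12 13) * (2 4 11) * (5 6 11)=(0 5 6 11 2)(1 10 7 12 13 14 9 4)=[5, 10, 0, 3, 1, 6, 11, 12, 8, 4, 7, 2, 13, 14, 9]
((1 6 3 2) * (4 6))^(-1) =(1 2 3 6 4)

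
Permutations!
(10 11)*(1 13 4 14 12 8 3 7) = [0, 13, 2, 7, 14, 5, 6, 1, 3, 9, 11, 10, 8, 4, 12] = (1 13 4 14 12 8 3 7)(10 11)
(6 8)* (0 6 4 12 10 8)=(0 6)(4 12 10 8)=[6, 1, 2, 3, 12, 5, 0, 7, 4, 9, 8, 11, 10]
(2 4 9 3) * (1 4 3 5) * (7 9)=(1 4 7 9 5)(2 3)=[0, 4, 3, 2, 7, 1, 6, 9, 8, 5]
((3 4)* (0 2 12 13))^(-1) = ((0 2 12 13)(3 4))^(-1) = (0 13 12 2)(3 4)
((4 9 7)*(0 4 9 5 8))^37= ((0 4 5 8)(7 9))^37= (0 4 5 8)(7 9)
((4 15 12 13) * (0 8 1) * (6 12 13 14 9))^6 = ((0 8 1)(4 15 13)(6 12 14 9))^6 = (15)(6 14)(9 12)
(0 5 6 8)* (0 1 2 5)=[0, 2, 5, 3, 4, 6, 8, 7, 1]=(1 2 5 6 8)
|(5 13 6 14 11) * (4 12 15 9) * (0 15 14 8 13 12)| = 12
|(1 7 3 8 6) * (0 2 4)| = 15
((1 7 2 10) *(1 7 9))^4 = (2 10 7)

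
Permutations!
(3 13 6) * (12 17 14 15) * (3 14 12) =[0, 1, 2, 13, 4, 5, 14, 7, 8, 9, 10, 11, 17, 6, 15, 3, 16, 12] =(3 13 6 14 15)(12 17)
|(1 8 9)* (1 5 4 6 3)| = |(1 8 9 5 4 6 3)| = 7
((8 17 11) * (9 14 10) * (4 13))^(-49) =(4 13)(8 11 17)(9 10 14)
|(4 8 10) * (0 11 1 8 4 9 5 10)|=|(0 11 1 8)(5 10 9)|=12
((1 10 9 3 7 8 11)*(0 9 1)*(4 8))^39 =(0 4 9 8 3 11 7)(1 10)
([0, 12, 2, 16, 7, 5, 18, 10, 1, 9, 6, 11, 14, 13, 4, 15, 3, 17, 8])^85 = (1 7 8 4 18 14 6 12 10)(3 16)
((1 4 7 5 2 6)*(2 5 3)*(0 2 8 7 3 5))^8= (0 5 7 8 3 4 1 6 2)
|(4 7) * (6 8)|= 2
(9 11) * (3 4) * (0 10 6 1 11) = [10, 11, 2, 4, 3, 5, 1, 7, 8, 0, 6, 9] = (0 10 6 1 11 9)(3 4)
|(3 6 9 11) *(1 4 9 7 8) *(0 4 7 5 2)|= 24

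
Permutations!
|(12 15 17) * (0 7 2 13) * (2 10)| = 15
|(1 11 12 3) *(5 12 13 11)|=4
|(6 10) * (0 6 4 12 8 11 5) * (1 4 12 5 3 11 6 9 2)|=12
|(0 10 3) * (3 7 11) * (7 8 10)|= |(0 7 11 3)(8 10)|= 4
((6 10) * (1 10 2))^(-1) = ((1 10 6 2))^(-1) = (1 2 6 10)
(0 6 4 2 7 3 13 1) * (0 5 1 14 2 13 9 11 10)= (0 6 4 13 14 2 7 3 9 11 10)(1 5)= [6, 5, 7, 9, 13, 1, 4, 3, 8, 11, 0, 10, 12, 14, 2]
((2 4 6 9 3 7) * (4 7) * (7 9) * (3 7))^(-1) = ((2 9 7)(3 4 6))^(-1) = (2 7 9)(3 6 4)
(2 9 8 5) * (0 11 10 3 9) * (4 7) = (0 11 10 3 9 8 5 2)(4 7) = [11, 1, 0, 9, 7, 2, 6, 4, 5, 8, 3, 10]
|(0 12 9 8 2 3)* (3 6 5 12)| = |(0 3)(2 6 5 12 9 8)| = 6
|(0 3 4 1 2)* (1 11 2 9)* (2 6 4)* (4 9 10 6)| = |(0 3 2)(1 10 6 9)(4 11)| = 12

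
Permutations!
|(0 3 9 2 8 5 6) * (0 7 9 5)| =|(0 3 5 6 7 9 2 8)| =8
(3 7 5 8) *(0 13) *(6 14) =[13, 1, 2, 7, 4, 8, 14, 5, 3, 9, 10, 11, 12, 0, 6] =(0 13)(3 7 5 8)(6 14)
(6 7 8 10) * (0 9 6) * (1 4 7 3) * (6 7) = [9, 4, 2, 1, 6, 5, 3, 8, 10, 7, 0] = (0 9 7 8 10)(1 4 6 3)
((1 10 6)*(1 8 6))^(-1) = (1 10)(6 8)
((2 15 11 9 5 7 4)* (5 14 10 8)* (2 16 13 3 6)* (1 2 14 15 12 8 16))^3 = ((1 2 12 8 5 7 4)(3 6 14 10 16 13)(9 15 11))^3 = (1 8 4 12 7 2 5)(3 10)(6 16)(13 14)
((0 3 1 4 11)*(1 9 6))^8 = (0 3 9 6 1 4 11)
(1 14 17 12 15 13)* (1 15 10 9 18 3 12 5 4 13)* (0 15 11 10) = [15, 14, 2, 12, 13, 4, 6, 7, 8, 18, 9, 10, 0, 11, 17, 1, 16, 5, 3] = (0 15 1 14 17 5 4 13 11 10 9 18 3 12)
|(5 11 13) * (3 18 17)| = 3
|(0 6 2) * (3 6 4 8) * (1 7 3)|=8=|(0 4 8 1 7 3 6 2)|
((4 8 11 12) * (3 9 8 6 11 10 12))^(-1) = ((3 9 8 10 12 4 6 11))^(-1) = (3 11 6 4 12 10 8 9)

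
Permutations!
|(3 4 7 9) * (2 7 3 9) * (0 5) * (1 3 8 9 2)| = |(0 5)(1 3 4 8 9 2 7)| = 14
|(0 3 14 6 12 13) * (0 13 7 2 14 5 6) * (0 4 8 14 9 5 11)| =6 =|(0 3 11)(2 9 5 6 12 7)(4 8 14)|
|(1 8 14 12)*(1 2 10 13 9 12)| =15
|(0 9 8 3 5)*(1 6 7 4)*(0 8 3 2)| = 12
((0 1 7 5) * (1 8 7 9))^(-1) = (0 5 7 8)(1 9) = ((0 8 7 5)(1 9))^(-1)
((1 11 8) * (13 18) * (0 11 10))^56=(18)(0 11 8 1 10)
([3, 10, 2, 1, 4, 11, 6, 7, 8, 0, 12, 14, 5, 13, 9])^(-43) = [1, 12, 2, 10, 4, 14, 6, 7, 8, 3, 5, 9, 11, 13, 0]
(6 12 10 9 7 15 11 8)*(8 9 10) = (6 12 8)(7 15 11 9) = [0, 1, 2, 3, 4, 5, 12, 15, 6, 7, 10, 9, 8, 13, 14, 11]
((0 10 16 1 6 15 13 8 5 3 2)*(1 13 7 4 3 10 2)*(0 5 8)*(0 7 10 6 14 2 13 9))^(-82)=((0 13 7 4 3 1 14 2 5 6 15 10 16 9))^(-82)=(0 7 3 14 5 15 16)(1 2 6 10 9 13 4)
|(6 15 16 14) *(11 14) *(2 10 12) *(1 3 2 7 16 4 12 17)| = |(1 3 2 10 17)(4 12 7 16 11 14 6 15)| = 40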